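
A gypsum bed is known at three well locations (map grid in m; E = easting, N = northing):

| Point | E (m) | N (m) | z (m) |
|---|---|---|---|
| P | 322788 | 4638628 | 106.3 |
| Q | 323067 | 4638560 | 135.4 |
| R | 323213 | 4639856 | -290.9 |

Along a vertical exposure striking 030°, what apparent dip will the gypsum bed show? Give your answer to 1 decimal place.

15.4°

Let the plane be z = a·E + b·N + c.
Q−P: 279a − 68b = 29.1;  R−P: 425a + 1228b = −397.2.
Solving gives a = 0.02349, b = −0.33158.
Unit vector along 030° is (sin 30°, cos 30°) = (0.5000, 0.8660).
Slope in that direction = a·(0.5000) + b·(0.8660) = −0.27541.
Apparent dip = arctan|0.27541| = 15.4° (true dip is 18.4°, so apparent ≤ true as expected).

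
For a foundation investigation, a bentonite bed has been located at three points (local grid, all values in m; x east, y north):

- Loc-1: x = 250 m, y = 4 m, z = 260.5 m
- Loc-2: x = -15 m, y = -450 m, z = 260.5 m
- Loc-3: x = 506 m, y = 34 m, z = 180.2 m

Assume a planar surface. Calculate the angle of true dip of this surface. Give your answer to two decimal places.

Let the plane be z = a·x + b·y + c.
Loc-2−Loc-1: −265a − 454b = 0;  Loc-3−Loc-1: 256a + 30b = −80.3.
Solving gives a = −0.33670, b = 0.19653.
Gradient magnitude |∇z| = √(a² + b²) = √(0.11337 + 0.03863) = 0.38986.
True dip = arctan(0.38986) = 21.30°, dipping toward ESE (azimuth ≈ 120°).

21.30°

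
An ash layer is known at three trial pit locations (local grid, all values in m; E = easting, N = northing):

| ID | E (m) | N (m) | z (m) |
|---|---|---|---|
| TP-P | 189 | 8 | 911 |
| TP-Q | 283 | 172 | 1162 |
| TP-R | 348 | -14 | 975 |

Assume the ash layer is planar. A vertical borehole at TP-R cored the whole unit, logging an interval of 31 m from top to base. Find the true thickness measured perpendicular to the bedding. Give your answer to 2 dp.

Two edge vectors: TP-P→TP-Q = (94, 164, 251), TP-P→TP-R = (159, -22, 64).
Normal n = (TP-P→TP-Q) × (TP-P→TP-R) = (16018, 33893, -28144).
So ∂z/∂E = −n_x/n_z = 0.56914 and ∂z/∂N = −n_y/n_z = 1.20427.
|∇z| = √(a²+b²) = 1.33199, so dip δ = arctan(1.33199) = 53.10°.
True thickness = vertical thickness × cos δ = 31 × cos 53.10° = 18.61 m.

18.61 m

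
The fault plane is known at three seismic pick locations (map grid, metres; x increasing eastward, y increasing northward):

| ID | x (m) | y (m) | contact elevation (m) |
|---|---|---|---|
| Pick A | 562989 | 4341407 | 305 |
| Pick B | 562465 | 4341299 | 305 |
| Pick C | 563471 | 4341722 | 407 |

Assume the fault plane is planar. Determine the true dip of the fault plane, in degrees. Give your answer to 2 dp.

25.78°

Two edge vectors: Pick A→Pick B = (-524, -108, 0), Pick A→Pick C = (482, 315, 102).
Normal n = (Pick A→Pick B) × (Pick A→Pick C) = (-11016, 53448, -113004).
So ∂z/∂x = −n_x/n_z = −0.09748 and ∂z/∂y = −n_y/n_z = 0.47297.
Gradient magnitude |∇z| = √(a² + b²) = √(0.00950 + 0.22370) = 0.48292.
True dip = arctan(0.48292) = 25.78°, dipping toward SSE (azimuth ≈ 168°).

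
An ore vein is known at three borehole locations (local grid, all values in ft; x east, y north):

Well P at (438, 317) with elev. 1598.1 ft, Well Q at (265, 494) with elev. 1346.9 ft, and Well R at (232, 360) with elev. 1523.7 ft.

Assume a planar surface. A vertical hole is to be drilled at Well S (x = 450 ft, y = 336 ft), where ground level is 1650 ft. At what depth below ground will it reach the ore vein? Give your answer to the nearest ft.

76 ft

Two edge vectors: Well P→Well Q = (-173, 177, -251.2), Well P→Well R = (-206, 43, -74.4).
Normal n = (Well P→Well Q) × (Well P→Well R) = (-2367.2, 38876, 29023).
So ∂z/∂x = −n_x/n_z = 0.08156 and ∂z/∂y = −n_y/n_z = −1.33949.
Intercept c from Well P: 1598.1 − 35.72 + 424.62 = 1986.99.
At (450, 336): z_contact = 36.7 − 450.1 + 1986.99 = 1573.6 ft.
Depth below ground = 1650 − 1573.6 = 76 ft.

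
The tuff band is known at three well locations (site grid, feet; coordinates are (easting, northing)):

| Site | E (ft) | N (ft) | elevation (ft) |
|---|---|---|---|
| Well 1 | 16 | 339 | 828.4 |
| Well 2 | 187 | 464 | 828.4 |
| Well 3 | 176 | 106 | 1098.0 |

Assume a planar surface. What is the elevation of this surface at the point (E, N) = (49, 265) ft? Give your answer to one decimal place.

Let the plane be z = a·E + b·N + c.
Well 2−Well 1: 171a + 125b = 0;  Well 3−Well 1: 160a − 233b = 269.6.
Solving gives a = 0.56314, b = −0.77038.
Then c = 828.4 − a·16 − b·339 = 1080.55.
At (49, 265): z = 27.6 − 204.1 + 1080.55 = 904.0 ft.

904.0 ft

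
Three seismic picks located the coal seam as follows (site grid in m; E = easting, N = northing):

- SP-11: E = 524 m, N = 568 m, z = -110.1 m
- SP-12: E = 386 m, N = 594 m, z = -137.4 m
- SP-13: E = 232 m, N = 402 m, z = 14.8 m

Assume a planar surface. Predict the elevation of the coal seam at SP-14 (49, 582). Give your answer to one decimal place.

Two edge vectors: SP-11→SP-12 = (-138, 26, -27.3), SP-11→SP-13 = (-292, -166, 124.9).
Normal n = (SP-11→SP-12) × (SP-11→SP-13) = (-1284.4, 25207.8, 30500).
So ∂z/∂E = −n_x/n_z = 0.04211 and ∂z/∂N = −n_y/n_z = −0.82649.
Intercept c from SP-11: -110.1 − 22.07 + 469.44 = 337.28.
At (49, 582): z = 2.1 − 481.0 + 337.28 = -141.7 m.

-141.7 m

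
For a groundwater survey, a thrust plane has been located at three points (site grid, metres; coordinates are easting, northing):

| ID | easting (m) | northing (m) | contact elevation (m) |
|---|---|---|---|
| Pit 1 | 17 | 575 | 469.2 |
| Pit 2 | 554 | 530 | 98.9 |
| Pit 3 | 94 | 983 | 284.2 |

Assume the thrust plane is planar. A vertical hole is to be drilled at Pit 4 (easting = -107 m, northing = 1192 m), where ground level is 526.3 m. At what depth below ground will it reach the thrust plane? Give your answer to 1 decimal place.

164.7 m

Two edge vectors: Pit 1→Pit 2 = (537, -45, -370.3), Pit 1→Pit 3 = (77, 408, -185).
Normal n = (Pit 1→Pit 2) × (Pit 1→Pit 3) = (159407.4, 70831.9, 222561).
So ∂z/∂easting = −n_x/n_z = −0.716241 and ∂z/∂northing = −n_y/n_z = −0.318258.
Intercept c from Pit 1: 469.2 + 12.18 + 183.00 = 664.37.
At (-107, 1192): z_contact = 76.64 − 379.36 + 664.37 = 361.65 m.
Depth below ground = 526.3 − 361.65 = 164.7 m.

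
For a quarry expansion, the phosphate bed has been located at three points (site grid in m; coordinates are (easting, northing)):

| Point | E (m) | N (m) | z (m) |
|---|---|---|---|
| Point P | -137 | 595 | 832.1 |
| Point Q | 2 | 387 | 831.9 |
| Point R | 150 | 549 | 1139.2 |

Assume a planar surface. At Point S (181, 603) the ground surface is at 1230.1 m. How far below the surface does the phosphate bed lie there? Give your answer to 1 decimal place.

Let the plane be z = a·E + b·N + c.
Point Q−Point P: 139a − 208b = −0.2;  Point R−Point P: 287a − 46b = 307.1.
Solving gives a = 1.19857, b = 0.80193.
Then c = 832.1 − a·-137 − b·595 = 519.16.
At (181, 603): z_contact = 216.94 + 483.56 + 519.16 = 1219.66 m.
Depth below ground = 1230.1 − 1219.66 = 10.4 m.

10.4 m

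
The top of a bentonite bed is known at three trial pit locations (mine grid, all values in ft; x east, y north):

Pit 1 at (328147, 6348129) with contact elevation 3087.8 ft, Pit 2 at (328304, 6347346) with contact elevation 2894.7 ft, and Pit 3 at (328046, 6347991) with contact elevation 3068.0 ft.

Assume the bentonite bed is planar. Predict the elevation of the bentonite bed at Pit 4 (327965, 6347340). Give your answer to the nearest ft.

Two edge vectors: Pit 1→Pit 2 = (157, -783, -193.1), Pit 1→Pit 3 = (-101, -138, -19.8).
Normal n = (Pit 1→Pit 2) × (Pit 1→Pit 3) = (-11144.4, 22611.7, -100749).
So ∂z/∂x = −n_x/n_z = −0.11061549 and ∂z/∂y = −n_y/n_z = 0.22443597.
Intercept c from Pit 1: 3087.8 + 36298.14 − 1424748.52 = −1385362.58.
At (327965, 6347340): z = −36278.0 + 1424571.4 − 1385362.58 = 2930.9 ft.

2931 ft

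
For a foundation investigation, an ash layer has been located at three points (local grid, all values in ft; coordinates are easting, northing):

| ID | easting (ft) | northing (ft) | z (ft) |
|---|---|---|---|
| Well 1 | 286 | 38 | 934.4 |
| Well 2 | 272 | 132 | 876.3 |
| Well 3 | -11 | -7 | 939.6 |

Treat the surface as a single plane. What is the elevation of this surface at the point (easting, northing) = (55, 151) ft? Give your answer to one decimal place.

Two edge vectors: Well 1→Well 2 = (-14, 94, -58.1), Well 1→Well 3 = (-297, -45, 5.2).
Normal n = (Well 1→Well 2) × (Well 1→Well 3) = (-2125.7, 17328.5, 28548).
So ∂z/∂easting = −n_x/n_z = 0.07446 and ∂z/∂northing = −n_y/n_z = −0.60700.
Intercept c from Well 1: 934.4 − 21.30 + 23.07 = 936.17.
At (55, 151): z = 4.1 − 91.7 + 936.17 = 848.6 ft.

848.6 ft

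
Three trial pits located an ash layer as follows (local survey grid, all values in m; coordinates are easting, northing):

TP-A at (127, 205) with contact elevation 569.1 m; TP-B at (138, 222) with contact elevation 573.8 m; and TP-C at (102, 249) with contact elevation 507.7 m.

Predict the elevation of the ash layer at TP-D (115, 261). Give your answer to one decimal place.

Two edge vectors: TP-A→TP-B = (11, 17, 4.7), TP-A→TP-C = (-25, 44, -61.4).
Normal n = (TP-A→TP-B) × (TP-A→TP-C) = (-1250.6, 557.9, 909).
So ∂z/∂easting = −n_x/n_z = 1.37580 and ∂z/∂northing = −n_y/n_z = −0.61375.
Intercept c from TP-A: 569.1 − 174.73 + 125.82 = 520.19.
At (115, 261): z = 158.2 − 160.2 + 520.19 = 518.2 m.

518.2 m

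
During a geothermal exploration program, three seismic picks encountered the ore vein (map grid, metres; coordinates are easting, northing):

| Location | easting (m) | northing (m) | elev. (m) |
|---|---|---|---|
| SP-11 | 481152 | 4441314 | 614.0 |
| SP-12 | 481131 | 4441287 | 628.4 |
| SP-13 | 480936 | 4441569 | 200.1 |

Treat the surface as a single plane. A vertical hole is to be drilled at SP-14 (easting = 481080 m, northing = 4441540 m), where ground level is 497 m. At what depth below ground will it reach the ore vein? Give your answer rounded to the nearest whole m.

170 m

Two edge vectors: SP-11→SP-12 = (-21, -27, 14.4), SP-11→SP-13 = (-216, 255, -413.9).
Normal n = (SP-11→SP-12) × (SP-11→SP-13) = (7503.3, -11802.3, -11187).
So ∂z/∂easting = −n_x/n_z = 0.67071601 and ∂z/∂northing = −n_y/n_z = −1.05500134.
Intercept c from SP-11: 614 − 322716.35 + 4685592.23 = 4363489.88.
At (481080, 4441540): z_contact = 322668.1 − 4685830.7 + 4363489.88 = 327.3 m.
Depth below ground = 497 − 327.3 = 170 m.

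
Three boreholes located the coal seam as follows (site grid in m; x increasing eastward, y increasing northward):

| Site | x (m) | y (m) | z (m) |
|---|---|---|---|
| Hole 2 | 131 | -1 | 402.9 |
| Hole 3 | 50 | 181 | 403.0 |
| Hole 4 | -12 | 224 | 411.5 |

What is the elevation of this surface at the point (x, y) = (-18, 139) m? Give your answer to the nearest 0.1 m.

Let the plane be z = a·x + b·y + c.
Hole 3−Hole 2: −81a + 182b = 0.1;  Hole 4−Hole 2: −143a + 225b = 8.6.
Solving gives a = −0.19776, b = −0.08746.
Then c = 402.9 − a·131 − b·-1 = 428.72.
At (-18, 139): z = 3.6 − 12.2 + 428.72 = 420.1 m.

420.1 m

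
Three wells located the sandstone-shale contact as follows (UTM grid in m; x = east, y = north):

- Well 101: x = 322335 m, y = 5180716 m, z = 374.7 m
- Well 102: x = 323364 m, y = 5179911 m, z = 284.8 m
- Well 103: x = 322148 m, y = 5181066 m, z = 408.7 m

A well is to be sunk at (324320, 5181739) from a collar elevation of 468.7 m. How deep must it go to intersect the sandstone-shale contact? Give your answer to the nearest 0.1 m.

Let the plane be z = a·x + b·y + c.
Well 102−Well 101: 1029a − 805b = −89.9;  Well 103−Well 101: −187a + 350b = 34.
Solving gives a = −0.019535816, b = 0.086705150.
Then c = 374.7 − a·322335 − b·5180716 = −442522.98.
At (324320, 5181739): z_contact = −6335.86 + 449283.46 − 442522.98 = 424.62 m.
Depth below ground = 468.7 − 424.62 = 44.1 m.

44.1 m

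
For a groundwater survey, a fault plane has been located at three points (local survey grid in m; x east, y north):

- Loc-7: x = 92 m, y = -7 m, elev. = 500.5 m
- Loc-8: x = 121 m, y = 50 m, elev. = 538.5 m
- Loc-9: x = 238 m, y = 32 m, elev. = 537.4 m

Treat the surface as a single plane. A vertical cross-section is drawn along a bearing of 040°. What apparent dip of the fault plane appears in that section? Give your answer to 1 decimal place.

Two edge vectors: Loc-7→Loc-8 = (29, 57, 38), Loc-7→Loc-9 = (146, 39, 36.9).
Normal n = (Loc-7→Loc-8) × (Loc-7→Loc-9) = (621.3, 4477.9, -7191).
So ∂z/∂x = −n_x/n_z = 0.08640 and ∂z/∂y = −n_y/n_z = 0.62271.
Unit vector along 040° is (sin 40°, cos 40°) = (0.6428, 0.7660).
Slope in that direction = a·(0.6428) + b·(0.7660) = 0.53256.
Apparent dip = arctan|0.53256| = 28.0° (true dip is 32.2°, so apparent ≤ true as expected).

28.0°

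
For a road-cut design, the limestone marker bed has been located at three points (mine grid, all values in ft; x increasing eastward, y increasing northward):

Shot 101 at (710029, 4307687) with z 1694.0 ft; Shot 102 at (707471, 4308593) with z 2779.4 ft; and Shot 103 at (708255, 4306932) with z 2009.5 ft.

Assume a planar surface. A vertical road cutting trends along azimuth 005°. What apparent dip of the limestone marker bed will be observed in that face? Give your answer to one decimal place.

16.0°

Two edge vectors: Shot 101→Shot 102 = (-2558, 906, 1085.4), Shot 101→Shot 103 = (-1774, -755, 315.5).
Normal n = (Shot 101→Shot 102) × (Shot 101→Shot 103) = (1105320, -1118450.6, 3538534).
So ∂z/∂x = −n_x/n_z = −0.31237 and ∂z/∂y = −n_y/n_z = 0.31608.
Unit vector along 005° is (sin 5°, cos 5°) = (0.0872, 0.9962).
Slope in that direction = a·(0.0872) + b·(0.9962) = 0.28765.
Apparent dip = arctan|0.28765| = 16.0° (true dip is 24.0°, so apparent ≤ true as expected).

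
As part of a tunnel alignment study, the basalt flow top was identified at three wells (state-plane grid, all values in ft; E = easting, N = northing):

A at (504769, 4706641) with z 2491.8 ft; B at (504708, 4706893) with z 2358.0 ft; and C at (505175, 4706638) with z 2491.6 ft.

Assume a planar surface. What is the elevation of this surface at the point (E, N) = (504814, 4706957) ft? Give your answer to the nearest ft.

Two edge vectors: A→B = (-61, 252, -133.8), A→C = (406, -3, -0.2).
Normal n = (A→B) × (A→C) = (-451.8, -54335, -102129).
So ∂z/∂E = −n_x/n_z = −0.00442382 and ∂z/∂N = −n_y/n_z = −0.53202323.
Intercept c from A: 2491.8 + 2233.01 + 2504042.33 = 2508767.13.
At (504814, 4706957): z = −2233.2 − 2504210.4 + 2508767.13 = 2323.5 ft.

2323 ft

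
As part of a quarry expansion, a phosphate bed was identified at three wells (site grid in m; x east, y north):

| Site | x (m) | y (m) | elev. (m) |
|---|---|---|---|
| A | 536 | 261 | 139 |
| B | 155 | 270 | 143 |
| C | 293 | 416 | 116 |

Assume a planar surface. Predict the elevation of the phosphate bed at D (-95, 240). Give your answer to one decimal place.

151.8 m

Let the plane be z = a·x + b·y + c.
B−A: −381a + 9b = 4;  C−A: −243a + 155b = −23.
Solving gives a = −0.01454, b = −0.17119.
Then c = 139 − a·536 − b·261 = 191.47.
At (-95, 240): z = 1.4 − 41.1 + 191.47 = 151.8 m.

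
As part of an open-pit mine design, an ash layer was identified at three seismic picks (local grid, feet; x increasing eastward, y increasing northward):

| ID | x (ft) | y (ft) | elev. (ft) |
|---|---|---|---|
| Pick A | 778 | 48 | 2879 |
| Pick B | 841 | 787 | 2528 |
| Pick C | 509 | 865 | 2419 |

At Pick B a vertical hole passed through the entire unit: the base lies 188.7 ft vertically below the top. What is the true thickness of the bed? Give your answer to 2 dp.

166.25 ft

Let the plane be z = a·x + b·y + c.
Pick B−Pick A: 63a + 739b = −351;  Pick C−Pick A: −269a + 817b = −460.
Solving gives a = 0.21247, b = −0.49308.
|∇z| = √(a²+b²) = 0.53691, so dip δ = arctan(0.53691) = 28.23°.
True thickness = vertical thickness × cos δ = 188.7 × cos 28.23° = 166.25 ft.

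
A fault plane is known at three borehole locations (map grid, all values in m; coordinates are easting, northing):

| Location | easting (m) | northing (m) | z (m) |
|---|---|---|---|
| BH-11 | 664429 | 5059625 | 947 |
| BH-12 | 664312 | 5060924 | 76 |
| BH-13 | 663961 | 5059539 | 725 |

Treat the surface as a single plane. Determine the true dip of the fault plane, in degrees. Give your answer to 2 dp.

Let the plane be z = a·easting + b·northing + c.
BH-12−BH-11: −117a + 1299b = −871;  BH-13−BH-11: −468a − 86b = −222.
Solving gives a = 0.58784, b = −0.61757.
Gradient magnitude |∇z| = √(a² + b²) = √(0.34556 + 0.38139) = 0.85261.
True dip = arctan(0.85261) = 40.45°, dipping toward NW (azimuth ≈ 316°).

40.45°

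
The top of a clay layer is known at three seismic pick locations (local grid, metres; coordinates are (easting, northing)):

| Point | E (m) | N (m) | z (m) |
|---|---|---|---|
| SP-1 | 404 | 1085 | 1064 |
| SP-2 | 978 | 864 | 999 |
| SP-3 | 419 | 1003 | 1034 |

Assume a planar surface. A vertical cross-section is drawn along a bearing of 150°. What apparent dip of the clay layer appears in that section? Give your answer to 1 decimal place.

17.1°

Let the plane be z = a·E + b·N + c.
SP-2−SP-1: 574a − 221b = −65;  SP-3−SP-1: 15a − 82b = −30.
Solving gives a = 0.02971, b = 0.37129.
Unit vector along 150° is (sin 150°, cos 150°) = (0.5000, -0.8660).
Slope in that direction = a·(0.5000) + b·(-0.8660) = −0.30669.
Apparent dip = arctan|0.30669| = 17.1° (true dip is 20.4°, so apparent ≤ true as expected).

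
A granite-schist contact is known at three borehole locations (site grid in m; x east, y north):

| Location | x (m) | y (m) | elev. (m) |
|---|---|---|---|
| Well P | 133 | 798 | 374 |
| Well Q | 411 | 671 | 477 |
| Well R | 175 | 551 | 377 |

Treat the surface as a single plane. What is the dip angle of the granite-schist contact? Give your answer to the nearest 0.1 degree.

21.8°

Two edge vectors: Well P→Well Q = (278, -127, 103), Well P→Well R = (42, -247, 3).
Normal n = (Well P→Well Q) × (Well P→Well R) = (25060, 3492, -63332).
So ∂z/∂x = −n_x/n_z = 0.39569 and ∂z/∂y = −n_y/n_z = 0.05514.
Gradient magnitude |∇z| = √(a² + b²) = √(0.15657 + 0.00304) = 0.39952.
True dip = arctan(0.39952) = 21.8°, dipping toward W (azimuth ≈ 262°).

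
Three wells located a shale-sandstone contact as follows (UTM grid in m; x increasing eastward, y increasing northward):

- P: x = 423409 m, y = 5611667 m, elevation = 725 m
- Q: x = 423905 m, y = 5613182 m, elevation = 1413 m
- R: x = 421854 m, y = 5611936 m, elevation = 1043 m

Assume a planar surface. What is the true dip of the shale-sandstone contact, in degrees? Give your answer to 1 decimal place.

Two edge vectors: P→Q = (496, 1515, 688), P→R = (-1555, 269, 318).
Normal n = (P→Q) × (P→R) = (296698, -1227568, 2489249).
So ∂z/∂x = −n_x/n_z = −0.11919 and ∂z/∂y = −n_y/n_z = 0.49315.
Gradient magnitude |∇z| = √(a² + b²) = √(0.01421 + 0.24319) = 0.50735.
True dip = arctan(0.50735) = 26.9°, dipping toward SSE (azimuth ≈ 166°).

26.9°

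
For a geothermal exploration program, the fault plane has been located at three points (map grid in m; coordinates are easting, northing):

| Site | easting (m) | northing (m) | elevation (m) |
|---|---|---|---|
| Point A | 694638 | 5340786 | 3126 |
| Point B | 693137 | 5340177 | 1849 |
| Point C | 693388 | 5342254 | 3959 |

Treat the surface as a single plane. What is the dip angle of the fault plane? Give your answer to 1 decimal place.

46.8°

Let the plane be z = a·easting + b·northing + c.
Point B−Point A: −1501a − 609b = −1277;  Point C−Point A: −1250a + 1468b = 833.
Solving gives a = 0.46120, b = 0.96015.
Gradient magnitude |∇z| = √(a² + b²) = √(0.21271 + 0.92189) = 1.06518.
True dip = arctan(1.06518) = 46.8°, dipping toward SSW (azimuth ≈ 206°).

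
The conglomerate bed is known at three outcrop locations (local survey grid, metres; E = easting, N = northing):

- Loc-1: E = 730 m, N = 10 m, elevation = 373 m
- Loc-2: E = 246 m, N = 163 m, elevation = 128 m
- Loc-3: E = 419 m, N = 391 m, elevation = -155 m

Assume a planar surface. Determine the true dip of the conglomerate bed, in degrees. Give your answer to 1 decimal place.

52.7°

Let the plane be z = a·E + b·N + c.
Loc-2−Loc-1: −484a + 153b = −245;  Loc-3−Loc-1: −311a + 381b = −528.
Solving gives a = 0.09181, b = −1.31089.
Gradient magnitude |∇z| = √(a² + b²) = √(0.00843 + 1.71843) = 1.31410.
True dip = arctan(1.31410) = 52.7°, dipping toward N (azimuth ≈ 356°).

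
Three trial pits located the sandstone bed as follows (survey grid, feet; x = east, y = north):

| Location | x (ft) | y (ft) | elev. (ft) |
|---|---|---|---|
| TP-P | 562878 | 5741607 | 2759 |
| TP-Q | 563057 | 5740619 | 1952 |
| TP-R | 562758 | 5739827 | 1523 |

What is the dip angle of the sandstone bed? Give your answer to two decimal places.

41.30°

Two edge vectors: TP-P→TP-Q = (179, -988, -807), TP-P→TP-R = (-120, -1780, -1236).
Normal n = (TP-P→TP-Q) × (TP-P→TP-R) = (-215292, 318084, -437180).
So ∂z/∂x = −n_x/n_z = −0.49246 and ∂z/∂y = −n_y/n_z = 0.72758.
Gradient magnitude |∇z| = √(a² + b²) = √(0.24251 + 0.52937) = 0.87857.
True dip = arctan(0.87857) = 41.30°, dipping toward SE (azimuth ≈ 146°).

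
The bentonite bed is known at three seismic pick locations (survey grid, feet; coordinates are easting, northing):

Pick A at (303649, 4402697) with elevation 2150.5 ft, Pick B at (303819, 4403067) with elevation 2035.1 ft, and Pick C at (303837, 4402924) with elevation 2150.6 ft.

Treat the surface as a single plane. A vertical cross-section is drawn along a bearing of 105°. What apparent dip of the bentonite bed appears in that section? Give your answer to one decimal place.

Two edge vectors: Pick A→Pick B = (170, 370, -115.4), Pick A→Pick C = (188, 227, 0.1).
Normal n = (Pick A→Pick B) × (Pick A→Pick C) = (26232.8, -21712.2, -30970).
So ∂z/∂easting = −n_x/n_z = 0.84704 and ∂z/∂northing = −n_y/n_z = −0.70107.
Unit vector along 105° is (sin 105°, cos 105°) = (0.9659, -0.2588).
Slope in that direction = a·(0.9659) + b·(-0.2588) = 0.99963.
Apparent dip = arctan|0.99963| = 45.0° (true dip is 47.7°, so apparent ≤ true as expected).

45.0°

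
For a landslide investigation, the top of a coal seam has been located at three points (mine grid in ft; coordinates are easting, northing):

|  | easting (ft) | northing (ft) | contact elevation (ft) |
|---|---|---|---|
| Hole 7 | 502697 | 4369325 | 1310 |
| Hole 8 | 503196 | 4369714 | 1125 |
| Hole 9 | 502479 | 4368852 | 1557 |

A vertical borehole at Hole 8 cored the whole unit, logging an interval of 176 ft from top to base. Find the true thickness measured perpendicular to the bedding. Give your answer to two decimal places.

Two edge vectors: Hole 7→Hole 8 = (499, 389, -185), Hole 7→Hole 9 = (-218, -473, 247).
Normal n = (Hole 7→Hole 8) × (Hole 7→Hole 9) = (8578, -82923, -151225).
So ∂z/∂easting = −n_x/n_z = 0.05672 and ∂z/∂northing = −n_y/n_z = −0.54834.
|∇z| = √(a²+b²) = 0.55127, so dip δ = arctan(0.55127) = 28.87°.
True thickness = vertical thickness × cos δ = 176 × cos 28.87° = 154.13 ft.

154.13 ft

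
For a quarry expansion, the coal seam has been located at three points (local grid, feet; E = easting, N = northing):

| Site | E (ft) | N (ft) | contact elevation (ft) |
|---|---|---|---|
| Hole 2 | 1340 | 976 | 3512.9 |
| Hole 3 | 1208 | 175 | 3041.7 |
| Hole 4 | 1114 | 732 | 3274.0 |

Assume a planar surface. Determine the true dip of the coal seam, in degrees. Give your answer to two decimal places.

Two edge vectors: Hole 2→Hole 3 = (-132, -801, -471.2), Hole 2→Hole 4 = (-226, -244, -238.9).
Normal n = (Hole 2→Hole 3) × (Hole 2→Hole 4) = (76386.1, 74956.4, -148818).
So ∂z/∂E = −n_x/n_z = 0.51329 and ∂z/∂N = −n_y/n_z = 0.50368.
Gradient magnitude |∇z| = √(a² + b²) = √(0.26346 + 0.25369) = 0.71913.
True dip = arctan(0.71913) = 35.72°, dipping toward SW (azimuth ≈ 226°).

35.72°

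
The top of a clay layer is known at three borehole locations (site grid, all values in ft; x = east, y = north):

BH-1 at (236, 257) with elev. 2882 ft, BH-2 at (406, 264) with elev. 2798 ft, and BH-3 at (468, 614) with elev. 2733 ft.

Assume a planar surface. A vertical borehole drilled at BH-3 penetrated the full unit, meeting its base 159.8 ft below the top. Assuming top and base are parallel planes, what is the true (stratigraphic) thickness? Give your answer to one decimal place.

142.9 ft

Two edge vectors: BH-1→BH-2 = (170, 7, -84), BH-1→BH-3 = (232, 357, -149).
Normal n = (BH-1→BH-2) × (BH-1→BH-3) = (28945, 5842, 59066).
So ∂z/∂x = −n_x/n_z = −0.49005 and ∂z/∂y = −n_y/n_z = −0.09891.
|∇z| = √(a²+b²) = 0.49993, so dip δ = arctan(0.49993) = 26.56°.
True thickness = vertical thickness × cos δ = 159.8 × cos 26.56° = 142.9 ft.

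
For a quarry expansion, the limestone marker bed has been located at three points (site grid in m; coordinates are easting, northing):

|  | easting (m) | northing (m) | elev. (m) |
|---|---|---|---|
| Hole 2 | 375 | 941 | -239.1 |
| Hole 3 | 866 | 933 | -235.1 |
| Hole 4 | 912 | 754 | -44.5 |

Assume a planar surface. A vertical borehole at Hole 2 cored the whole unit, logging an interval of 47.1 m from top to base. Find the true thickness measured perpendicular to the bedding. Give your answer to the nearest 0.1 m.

Let the plane be z = a·easting + b·northing + c.
Hole 3−Hole 2: 491a − 8b = 4;  Hole 4−Hole 2: 537a − 187b = 194.6.
Solving gives a = −0.00924, b = −1.06718.
|∇z| = √(a²+b²) = 1.06722, so dip δ = arctan(1.06722) = 46.86°.
True thickness = vertical thickness × cos δ = 47.1 × cos 46.86° = 32.2 m.

32.2 m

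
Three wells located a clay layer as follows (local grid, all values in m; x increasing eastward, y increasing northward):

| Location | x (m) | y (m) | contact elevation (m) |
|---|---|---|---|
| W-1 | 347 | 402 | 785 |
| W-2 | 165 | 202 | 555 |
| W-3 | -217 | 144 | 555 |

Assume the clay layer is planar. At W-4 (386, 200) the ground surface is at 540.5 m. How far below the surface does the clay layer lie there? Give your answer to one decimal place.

Let the plane be z = a·x + b·y + c.
W-2−W-1: −182a − 200b = −230;  W-3−W-1: −564a − 258b = −230.
Solving gives a = −0.20260, b = 1.33437.
Then c = 785 − a·347 − b·402 = 318.89.
At (386, 200): z_contact = −78.20 + 266.87 + 318.89 = 507.56 m.
Depth below ground = 540.5 − 507.56 = 32.9 m.

32.9 m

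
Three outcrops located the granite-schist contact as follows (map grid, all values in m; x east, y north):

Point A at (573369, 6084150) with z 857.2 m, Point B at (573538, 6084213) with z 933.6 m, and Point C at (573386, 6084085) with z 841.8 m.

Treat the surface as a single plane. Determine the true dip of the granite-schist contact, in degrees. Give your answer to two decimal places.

Two edge vectors: Point A→Point B = (169, 63, 76.4), Point A→Point C = (17, -65, -15.4).
Normal n = (Point A→Point B) × (Point A→Point C) = (3995.8, 3901.4, -12056).
So ∂z/∂x = −n_x/n_z = 0.33144 and ∂z/∂y = −n_y/n_z = 0.32361.
Gradient magnitude |∇z| = √(a² + b²) = √(0.10985 + 0.10472) = 0.46322.
True dip = arctan(0.46322) = 24.85°, dipping toward SW (azimuth ≈ 226°).

24.85°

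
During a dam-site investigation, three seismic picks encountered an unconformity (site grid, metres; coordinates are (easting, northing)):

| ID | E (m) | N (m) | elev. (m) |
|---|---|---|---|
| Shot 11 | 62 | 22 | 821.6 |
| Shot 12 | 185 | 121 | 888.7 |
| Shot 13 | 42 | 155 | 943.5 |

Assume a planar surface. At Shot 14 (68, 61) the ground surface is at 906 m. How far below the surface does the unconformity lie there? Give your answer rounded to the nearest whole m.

51 m

Let the plane be z = a·E + b·N + c.
Shot 12−Shot 11: 123a + 99b = 67.1;  Shot 13−Shot 11: −20a + 133b = 121.9.
Solving gives a = −0.17143, b = 0.89076.
Then c = 821.6 − a·62 − b·22 = 812.63.
At (68, 61): z_contact = −11.7 + 54.3 + 812.63 = 855.3 m.
Depth below ground = 906 − 855.3 = 51 m.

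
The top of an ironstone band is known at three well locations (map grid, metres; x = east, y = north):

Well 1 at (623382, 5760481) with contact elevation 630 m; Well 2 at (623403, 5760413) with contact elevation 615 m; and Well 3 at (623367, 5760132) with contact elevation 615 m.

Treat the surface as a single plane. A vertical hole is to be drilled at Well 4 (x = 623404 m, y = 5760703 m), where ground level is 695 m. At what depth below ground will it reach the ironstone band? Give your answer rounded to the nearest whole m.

Two edge vectors: Well 1→Well 2 = (21, -68, -15), Well 1→Well 3 = (-15, -349, -15).
Normal n = (Well 1→Well 2) × (Well 1→Well 3) = (-4215, 540, -8349).
So ∂z/∂x = −n_x/n_z = −0.50485088 and ∂z/∂y = −n_y/n_z = 0.06467840.
Intercept c from Well 1: 630 + 314714.95 − 372578.72 = −57233.77.
At (623404, 5760703): z_contact = −314726.1 + 372593.1 − 57233.77 = 633.3 m.
Depth below ground = 695 − 633.3 = 62 m.

62 m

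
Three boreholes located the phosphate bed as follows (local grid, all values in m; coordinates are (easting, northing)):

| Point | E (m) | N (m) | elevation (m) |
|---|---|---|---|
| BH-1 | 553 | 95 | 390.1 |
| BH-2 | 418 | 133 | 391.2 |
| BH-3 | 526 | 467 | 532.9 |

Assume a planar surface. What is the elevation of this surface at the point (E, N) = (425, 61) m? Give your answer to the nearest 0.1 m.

Two edge vectors: BH-1→BH-2 = (-135, 38, 1.1), BH-1→BH-3 = (-27, 372, 142.8).
Normal n = (BH-1→BH-2) × (BH-1→BH-3) = (5017.2, 19248.3, -49194).
So ∂z/∂E = −n_x/n_z = 0.10199 and ∂z/∂N = −n_y/n_z = 0.39127.
Intercept c from BH-1: 390.1 − 56.40 − 37.17 = 296.53.
At (425, 61): z = 43.3 + 23.9 + 296.53 = 363.7 m.

363.7 m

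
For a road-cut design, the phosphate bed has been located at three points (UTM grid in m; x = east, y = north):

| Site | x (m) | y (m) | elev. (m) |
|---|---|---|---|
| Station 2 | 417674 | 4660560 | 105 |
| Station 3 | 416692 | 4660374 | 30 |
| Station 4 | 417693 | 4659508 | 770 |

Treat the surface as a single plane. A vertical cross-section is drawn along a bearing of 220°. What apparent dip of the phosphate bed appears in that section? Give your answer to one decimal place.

19.6°

Let the plane be z = a·x + b·y + c.
Station 3−Station 2: −982a − 186b = −75;  Station 4−Station 2: 19a − 1052b = 665.
Solving gives a = 0.19544, b = −0.62860.
Unit vector along 220° is (sin 220°, cos 220°) = (-0.6428, -0.7660).
Slope in that direction = a·(-0.6428) + b·(-0.7660) = 0.35591.
Apparent dip = arctan|0.35591| = 19.6° (true dip is 33.4°, so apparent ≤ true as expected).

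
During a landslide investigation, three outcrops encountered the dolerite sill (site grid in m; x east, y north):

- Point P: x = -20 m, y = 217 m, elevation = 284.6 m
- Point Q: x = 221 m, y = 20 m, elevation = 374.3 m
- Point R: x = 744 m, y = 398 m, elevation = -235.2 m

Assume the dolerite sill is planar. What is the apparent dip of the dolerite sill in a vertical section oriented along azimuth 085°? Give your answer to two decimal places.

27.89°

Two edge vectors: Point P→Point Q = (241, -197, 89.7), Point P→Point R = (764, 181, -519.8).
Normal n = (Point P→Point Q) × (Point P→Point R) = (86164.9, 193802.6, 194129).
So ∂z/∂x = −n_x/n_z = −0.44385 and ∂z/∂y = −n_y/n_z = −0.99832.
Unit vector along 085° is (sin 85°, cos 85°) = (0.9962, 0.0872).
Slope in that direction = a·(0.9962) + b·(0.0872) = −0.52917.
Apparent dip = arctan|0.52917| = 27.89° (true dip is 47.5°, so apparent ≤ true as expected).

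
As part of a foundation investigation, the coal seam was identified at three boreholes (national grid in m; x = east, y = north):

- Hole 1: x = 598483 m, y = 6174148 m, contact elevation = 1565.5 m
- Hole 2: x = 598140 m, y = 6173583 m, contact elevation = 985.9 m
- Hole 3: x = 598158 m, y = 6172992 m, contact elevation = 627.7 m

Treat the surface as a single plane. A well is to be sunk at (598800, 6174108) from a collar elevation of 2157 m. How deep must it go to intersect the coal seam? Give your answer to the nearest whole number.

408 m

Let the plane be z = a·x + b·y + c.
Hole 2−Hole 1: −343a − 565b = −579.6;  Hole 3−Hole 1: −325a − 1156b = −937.8.
Solving gives a = 0.65839264, b = 0.62614394.
Then c = 1565.5 − a·598483 − b·6174148 = −4258376.65.
At (598800, 6174108): z_contact = 394245.5 + 3865880.3 − 4258376.65 = 1749.2 m.
Depth below ground = 2157 − 1749.2 = 408 m.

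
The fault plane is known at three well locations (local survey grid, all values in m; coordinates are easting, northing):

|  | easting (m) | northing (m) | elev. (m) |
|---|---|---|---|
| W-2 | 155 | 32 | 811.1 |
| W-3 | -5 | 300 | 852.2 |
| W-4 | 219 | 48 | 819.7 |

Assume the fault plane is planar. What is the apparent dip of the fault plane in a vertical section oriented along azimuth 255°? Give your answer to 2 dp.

Two edge vectors: W-2→W-3 = (-160, 268, 41.1), W-2→W-4 = (64, 16, 8.6).
Normal n = (W-2→W-3) × (W-2→W-4) = (1647.2, 4006.4, -19712).
So ∂z/∂easting = −n_x/n_z = 0.08356 and ∂z/∂northing = −n_y/n_z = 0.20325.
Unit vector along 255° is (sin 255°, cos 255°) = (-0.9659, -0.2588).
Slope in that direction = a·(-0.9659) + b·(-0.2588) = −0.13332.
Apparent dip = arctan|0.13332| = 7.59° (true dip is 12.4°, so apparent ≤ true as expected).

7.59°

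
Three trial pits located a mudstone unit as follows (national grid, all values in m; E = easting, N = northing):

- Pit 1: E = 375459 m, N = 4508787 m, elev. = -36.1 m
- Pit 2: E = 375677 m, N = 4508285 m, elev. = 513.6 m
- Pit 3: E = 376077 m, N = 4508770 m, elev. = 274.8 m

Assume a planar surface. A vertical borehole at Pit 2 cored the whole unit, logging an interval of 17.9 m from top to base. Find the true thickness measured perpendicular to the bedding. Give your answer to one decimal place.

Two edge vectors: Pit 1→Pit 2 = (218, -502, 549.7), Pit 1→Pit 3 = (618, -17, 310.9).
Normal n = (Pit 1→Pit 2) × (Pit 1→Pit 3) = (-146726.9, 271938.4, 306530).
So ∂z/∂E = −n_x/n_z = 0.47867 and ∂z/∂N = −n_y/n_z = −0.88715.
|∇z| = √(a²+b²) = 1.00805, so dip δ = arctan(1.00805) = 45.23°.
True thickness = vertical thickness × cos δ = 17.9 × cos 45.23° = 12.6 m.

12.6 m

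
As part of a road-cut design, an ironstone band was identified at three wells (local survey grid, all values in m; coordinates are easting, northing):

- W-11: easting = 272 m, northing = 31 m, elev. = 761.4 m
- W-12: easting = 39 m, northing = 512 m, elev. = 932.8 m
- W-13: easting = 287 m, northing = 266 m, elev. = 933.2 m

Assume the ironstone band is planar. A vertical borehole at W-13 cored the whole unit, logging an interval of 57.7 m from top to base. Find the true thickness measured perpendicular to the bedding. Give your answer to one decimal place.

41.4 m

Let the plane be z = a·easting + b·northing + c.
W-12−W-11: −233a + 481b = 171.4;  W-13−W-11: 15a + 235b = 171.8.
Solving gives a = 0.68350, b = 0.68744.
|∇z| = √(a²+b²) = 0.96941, so dip δ = arctan(0.96941) = 44.11°.
True thickness = vertical thickness × cos δ = 57.7 × cos 44.11° = 41.4 m.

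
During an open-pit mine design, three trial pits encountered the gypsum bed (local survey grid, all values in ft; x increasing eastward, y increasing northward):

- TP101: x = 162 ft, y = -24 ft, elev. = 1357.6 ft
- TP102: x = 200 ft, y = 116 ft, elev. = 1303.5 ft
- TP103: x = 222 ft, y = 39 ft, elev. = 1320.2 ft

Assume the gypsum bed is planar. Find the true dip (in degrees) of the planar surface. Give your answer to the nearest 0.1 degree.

Let the plane be z = a·x + b·y + c.
TP102−TP101: 38a + 140b = −54.1;  TP103−TP101: 60a + 63b = −37.4.
Solving gives a = −0.30431, b = −0.30383.
Gradient magnitude |∇z| = √(a² + b²) = √(0.09261 + 0.09231) = 0.43002.
True dip = arctan(0.43002) = 23.3°, dipping toward NE (azimuth ≈ 045°).

23.3°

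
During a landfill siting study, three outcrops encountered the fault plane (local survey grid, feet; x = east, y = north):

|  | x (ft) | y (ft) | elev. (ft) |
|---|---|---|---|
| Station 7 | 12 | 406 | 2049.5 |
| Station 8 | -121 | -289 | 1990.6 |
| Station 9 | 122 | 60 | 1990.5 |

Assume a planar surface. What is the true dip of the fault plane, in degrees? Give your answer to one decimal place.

11.6°

Let the plane be z = a·x + b·y + c.
Station 8−Station 7: −133a − 695b = −58.9;  Station 9−Station 7: 110a − 346b = −59.
Solving gives a = −0.16842, b = 0.11698.
Gradient magnitude |∇z| = √(a² + b²) = √(0.02836 + 0.01368) = 0.20506.
True dip = arctan(0.20506) = 11.6°, dipping toward SE (azimuth ≈ 125°).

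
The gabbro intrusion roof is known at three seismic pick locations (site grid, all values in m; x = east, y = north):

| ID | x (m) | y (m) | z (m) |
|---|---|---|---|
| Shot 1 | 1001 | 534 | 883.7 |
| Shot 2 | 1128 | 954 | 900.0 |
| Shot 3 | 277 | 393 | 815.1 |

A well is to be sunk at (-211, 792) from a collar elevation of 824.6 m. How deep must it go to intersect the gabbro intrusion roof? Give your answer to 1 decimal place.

Two edge vectors: Shot 1→Shot 2 = (127, 420, 16.3), Shot 1→Shot 3 = (-724, -141, -68.6).
Normal n = (Shot 1→Shot 2) × (Shot 1→Shot 3) = (-26513.7, -3089, 286173).
So ∂z/∂x = −n_x/n_z = 0.092649 and ∂z/∂y = −n_y/n_z = 0.010794.
Intercept c from Shot 1: 883.7 − 92.74 − 5.76 = 785.19.
At (-211, 792): z_contact = −19.55 + 8.55 + 785.19 = 774.19 m.
Depth below ground = 824.6 − 774.19 = 50.4 m.

50.4 m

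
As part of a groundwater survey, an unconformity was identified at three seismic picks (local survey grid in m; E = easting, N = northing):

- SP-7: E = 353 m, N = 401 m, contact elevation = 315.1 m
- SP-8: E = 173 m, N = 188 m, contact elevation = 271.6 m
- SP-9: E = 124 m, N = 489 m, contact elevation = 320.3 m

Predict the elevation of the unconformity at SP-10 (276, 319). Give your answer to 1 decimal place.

Let the plane be z = a·E + b·N + c.
SP-8−SP-7: −180a − 213b = −43.5;  SP-9−SP-7: −229a + 88b = 5.2.
Solving gives a = 0.04210, b = 0.16865.
Then c = 315.1 − a·353 − b·401 = 232.61.
At (276, 319): z = 11.6 + 53.8 + 232.61 = 298.0 m.

298.0 m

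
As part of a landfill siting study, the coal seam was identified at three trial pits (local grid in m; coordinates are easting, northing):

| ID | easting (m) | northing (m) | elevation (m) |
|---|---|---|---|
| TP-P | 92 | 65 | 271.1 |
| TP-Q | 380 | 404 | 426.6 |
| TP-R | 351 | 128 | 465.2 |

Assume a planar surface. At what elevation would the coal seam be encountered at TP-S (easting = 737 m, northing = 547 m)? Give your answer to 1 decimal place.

Let the plane be z = a·easting + b·northing + c.
TP-Q−TP-P: 288a + 339b = 155.5;  TP-R−TP-P: 259a + 63b = 194.1.
Solving gives a = 0.80399, b = −0.22433.
Then c = 271.1 − a·92 − b·65 = 211.71.
At (737, 547): z = 592.5 − 122.7 + 211.71 = 681.5 m.

681.5 m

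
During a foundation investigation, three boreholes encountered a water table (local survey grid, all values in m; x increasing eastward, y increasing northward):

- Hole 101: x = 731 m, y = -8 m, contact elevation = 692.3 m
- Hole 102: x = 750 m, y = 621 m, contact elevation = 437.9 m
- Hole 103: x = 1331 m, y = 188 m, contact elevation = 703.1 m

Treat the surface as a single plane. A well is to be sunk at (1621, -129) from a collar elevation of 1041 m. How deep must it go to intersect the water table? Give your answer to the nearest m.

Two edge vectors: Hole 101→Hole 102 = (19, 629, -254.4), Hole 101→Hole 103 = (600, 196, 10.8).
Normal n = (Hole 101→Hole 102) × (Hole 101→Hole 103) = (56655.6, -152845.2, -373676).
So ∂z/∂x = −n_x/n_z = 0.15162 and ∂z/∂y = −n_y/n_z = −0.40903.
Intercept c from Hole 101: 692.3 − 110.83 − 3.27 = 578.20.
At (1621, -129): z_contact = 245.8 + 52.8 + 578.20 = 876.7 m.
Depth below ground = 1041 − 876.7 = 164 m.

164 m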